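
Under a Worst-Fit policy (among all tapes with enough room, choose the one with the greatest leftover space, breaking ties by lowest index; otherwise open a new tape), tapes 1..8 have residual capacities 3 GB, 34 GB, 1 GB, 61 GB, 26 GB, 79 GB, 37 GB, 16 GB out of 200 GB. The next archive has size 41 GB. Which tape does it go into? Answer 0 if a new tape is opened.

Tapes with room: tape 4 (61 GB), tape 6 (79 GB).
Most room is tape 6 with 79 GB free.

6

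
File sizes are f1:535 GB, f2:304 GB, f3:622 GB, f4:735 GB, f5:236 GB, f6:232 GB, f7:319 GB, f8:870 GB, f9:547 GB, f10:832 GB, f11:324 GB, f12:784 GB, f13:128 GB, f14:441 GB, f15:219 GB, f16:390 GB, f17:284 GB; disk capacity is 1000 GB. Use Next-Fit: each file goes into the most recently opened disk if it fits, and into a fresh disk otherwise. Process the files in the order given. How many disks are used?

disk 1: place f1 (535 GB), 465 GB left
disk 1: place f2 (304 GB), 161 GB left
disk 2: place f3 (622 GB), 378 GB left
disk 3: place f4 (735 GB), 265 GB left
disk 3: place f5 (236 GB), 29 GB left
disk 4: place f6 (232 GB), 768 GB left
disk 4: place f7 (319 GB), 449 GB left
disk 5: place f8 (870 GB), 130 GB left
disk 6: place f9 (547 GB), 453 GB left
disk 7: place f10 (832 GB), 168 GB left
disk 8: place f11 (324 GB), 676 GB left
disk 9: place f12 (784 GB), 216 GB left
disk 9: place f13 (128 GB), 88 GB left
disk 10: place f14 (441 GB), 559 GB left
disk 10: place f15 (219 GB), 340 GB left
disk 11: place f16 (390 GB), 610 GB left
disk 11: place f17 (284 GB), 326 GB left
Final disks: [535,304] [622] [735,236] [232,319] [870] [547] [832] [324] [784,128] [441,219] [390,284].

11 disks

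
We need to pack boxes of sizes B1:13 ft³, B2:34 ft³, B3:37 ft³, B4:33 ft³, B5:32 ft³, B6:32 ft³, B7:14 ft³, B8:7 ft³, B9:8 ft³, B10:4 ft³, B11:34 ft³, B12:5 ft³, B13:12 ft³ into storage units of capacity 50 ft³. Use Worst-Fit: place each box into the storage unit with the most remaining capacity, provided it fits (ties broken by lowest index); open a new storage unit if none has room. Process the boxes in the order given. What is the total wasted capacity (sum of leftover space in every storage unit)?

85

storage unit 1: place B1 (13 ft³), 37 ft³ left
storage unit 1: place B2 (34 ft³), 3 ft³ left
storage unit 2: place B3 (37 ft³), 13 ft³ left
storage unit 3: place B4 (33 ft³), 17 ft³ left
storage unit 4: place B5 (32 ft³), 18 ft³ left
storage unit 5: place B6 (32 ft³), 18 ft³ left
storage unit 4: place B7 (14 ft³), 4 ft³ left
storage unit 5: place B8 (7 ft³), 11 ft³ left
storage unit 3: place B9 (8 ft³), 9 ft³ left
storage unit 2: place B10 (4 ft³), 9 ft³ left
storage unit 6: place B11 (34 ft³), 16 ft³ left
storage unit 6: place B12 (5 ft³), 11 ft³ left
storage unit 7: place B13 (12 ft³), 38 ft³ left
7 storage units × 50 ft³ = 350 ft³; used 265 ft³; unused 85 ft³.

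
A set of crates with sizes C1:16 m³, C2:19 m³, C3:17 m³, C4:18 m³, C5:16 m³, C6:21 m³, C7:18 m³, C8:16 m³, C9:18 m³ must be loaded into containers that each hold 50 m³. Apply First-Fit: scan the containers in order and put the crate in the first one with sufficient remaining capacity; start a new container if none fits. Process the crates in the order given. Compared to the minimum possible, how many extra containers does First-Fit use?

First-Fit: [16,19] [17,18] [16,21] [18,16] [18] → 5 containers.
Total size 159 m³; any packing needs at least ⌈159/50⌉ = 4 containers.
An optimal packing achieves that bound: [21,19] [18,18] [18,17] [16,16,16] → 4 containers.
Excess: 5 − 4 = 1.

1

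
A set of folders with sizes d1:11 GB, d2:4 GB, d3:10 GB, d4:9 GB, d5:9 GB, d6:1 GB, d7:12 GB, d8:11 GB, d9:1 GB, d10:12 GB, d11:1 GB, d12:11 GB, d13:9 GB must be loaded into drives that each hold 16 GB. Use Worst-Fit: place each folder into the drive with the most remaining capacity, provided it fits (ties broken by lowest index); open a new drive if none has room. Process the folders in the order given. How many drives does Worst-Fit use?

d1 (11 GB) → drive 1 (remaining 5 GB)
d2 (4 GB) → drive 1 (remaining 1 GB)
d3 (10 GB) → drive 2 (remaining 6 GB)
d4 (9 GB) → drive 3 (remaining 7 GB)
d5 (9 GB) → drive 4 (remaining 7 GB)
d6 (1 GB) → drive 3 (remaining 6 GB)
d7 (12 GB) → drive 5 (remaining 4 GB)
d8 (11 GB) → drive 6 (remaining 5 GB)
d9 (1 GB) → drive 4 (remaining 6 GB)
d10 (12 GB) → drive 7 (remaining 4 GB)
d11 (1 GB) → drive 2 (remaining 5 GB)
d12 (11 GB) → drive 8 (remaining 5 GB)
d13 (9 GB) → drive 9 (remaining 7 GB)
Final drives: [11,4] [10,1] [9,1] [9,1] [12] [11] [12] [11] [9].

9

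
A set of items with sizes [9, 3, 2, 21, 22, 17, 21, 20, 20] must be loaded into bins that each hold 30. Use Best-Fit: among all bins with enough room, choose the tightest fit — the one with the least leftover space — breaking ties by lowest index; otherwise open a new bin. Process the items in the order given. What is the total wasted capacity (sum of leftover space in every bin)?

Put 9 in bin 1; 21 remain.
Put 3 in bin 1; 18 remain.
Put 2 in bin 1; 16 remain.
Put 21 in bin 2; 9 remain.
Put 22 in bin 3; 8 remain.
Put 17 in bin 4; 13 remain.
Put 21 in bin 5; 9 remain.
Put 20 in bin 6; 10 remain.
Put 20 in bin 7; 10 remain.
7 bins × 30 = 210; used 135; unused 75.

75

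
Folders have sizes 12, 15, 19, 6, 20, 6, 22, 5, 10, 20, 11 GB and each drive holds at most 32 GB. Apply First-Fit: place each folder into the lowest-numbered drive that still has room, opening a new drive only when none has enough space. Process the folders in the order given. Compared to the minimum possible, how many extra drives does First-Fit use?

First-Fit: [12,15,5] [19,6,6] [20,10] [22] [20,11] → 5 drives.
Total size 146 GB; any packing needs at least ⌈146/32⌉ = 5 drives.
So 5 is already optimal.

0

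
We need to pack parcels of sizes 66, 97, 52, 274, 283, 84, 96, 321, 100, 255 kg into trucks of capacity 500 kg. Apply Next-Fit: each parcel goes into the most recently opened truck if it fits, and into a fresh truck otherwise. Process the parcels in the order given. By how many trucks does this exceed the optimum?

0

Next-Fit: [66,97,52,274] [283,84,96] [321,100] [255] → 4 trucks.
Total size 1628 kg; any packing needs at least ⌈1628/500⌉ = 4 trucks.
So 4 is already optimal.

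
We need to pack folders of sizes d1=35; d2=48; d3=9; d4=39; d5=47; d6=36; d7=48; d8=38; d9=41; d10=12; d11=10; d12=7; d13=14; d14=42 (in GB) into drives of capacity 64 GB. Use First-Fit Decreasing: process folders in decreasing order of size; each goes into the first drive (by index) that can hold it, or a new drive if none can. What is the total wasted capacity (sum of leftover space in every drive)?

Sorted descending: 48, 48, 47, 42, 41, 39, 38, 36, 35, 14, 12, 10, 9, 7.
Put 48 GB in drive 1; 16 GB remain.
Put 48 GB in drive 2; 16 GB remain.
Put 47 GB in drive 3; 17 GB remain.
Put 42 GB in drive 4; 22 GB remain.
Put 41 GB in drive 5; 23 GB remain.
Put 39 GB in drive 6; 25 GB remain.
Put 38 GB in drive 7; 26 GB remain.
Put 36 GB in drive 8; 28 GB remain.
Put 35 GB in drive 9; 29 GB remain.
Put 14 GB in drive 1; 2 GB remain.
Put 12 GB in drive 2; 4 GB remain.
Put 10 GB in drive 3; 7 GB remain.
Put 9 GB in drive 4; 13 GB remain.
Put 7 GB in drive 3; 0 GB remain.
9 drives × 64 GB = 576 GB; used 426 GB; unused 150 GB.

150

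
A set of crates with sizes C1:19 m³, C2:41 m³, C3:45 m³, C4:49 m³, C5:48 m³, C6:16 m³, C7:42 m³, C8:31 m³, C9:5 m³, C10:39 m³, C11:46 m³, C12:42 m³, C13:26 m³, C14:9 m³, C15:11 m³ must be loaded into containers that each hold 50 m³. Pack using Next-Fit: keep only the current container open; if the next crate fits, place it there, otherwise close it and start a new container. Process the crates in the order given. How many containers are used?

12 containers

C1 (19 m³) → container 1 (remaining 31 m³)
C2 (41 m³) → container 2 (remaining 9 m³)
C3 (45 m³) → container 3 (remaining 5 m³)
C4 (49 m³) → container 4 (remaining 1 m³)
C5 (48 m³) → container 5 (remaining 2 m³)
C6 (16 m³) → container 6 (remaining 34 m³)
C7 (42 m³) → container 7 (remaining 8 m³)
C8 (31 m³) → container 8 (remaining 19 m³)
C9 (5 m³) → container 8 (remaining 14 m³)
C10 (39 m³) → container 9 (remaining 11 m³)
C11 (46 m³) → container 10 (remaining 4 m³)
C12 (42 m³) → container 11 (remaining 8 m³)
C13 (26 m³) → container 12 (remaining 24 m³)
C14 (9 m³) → container 12 (remaining 15 m³)
C15 (11 m³) → container 12 (remaining 4 m³)
Final containers: [19] [41] [45] [49] [48] [16] [42] [31,5] [39] [46] [42] [26,9,11].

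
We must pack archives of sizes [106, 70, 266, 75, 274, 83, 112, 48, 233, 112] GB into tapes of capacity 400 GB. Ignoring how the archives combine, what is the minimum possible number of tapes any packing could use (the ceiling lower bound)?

4

Total size = 106 + 70 + 266 + 75 + 274 + 83 + 112 + 48 + 233 + 112 = 1379 GB.
⌈1379 / 400⌉ = 4.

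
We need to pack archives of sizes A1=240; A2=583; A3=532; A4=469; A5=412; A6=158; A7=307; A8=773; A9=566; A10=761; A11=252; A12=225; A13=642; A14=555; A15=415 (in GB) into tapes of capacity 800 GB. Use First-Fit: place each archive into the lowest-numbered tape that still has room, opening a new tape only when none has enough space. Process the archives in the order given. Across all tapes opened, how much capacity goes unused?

1110

Put A1 (240 GB) in tape 1; 560 GB remain.
Put A2 (583 GB) in tape 2; 217 GB remain.
Put A3 (532 GB) in tape 1; 28 GB remain.
Put A4 (469 GB) in tape 3; 331 GB remain.
Put A5 (412 GB) in tape 4; 388 GB remain.
Put A6 (158 GB) in tape 2; 59 GB remain.
Put A7 (307 GB) in tape 3; 24 GB remain.
Put A8 (773 GB) in tape 5; 27 GB remain.
Put A9 (566 GB) in tape 6; 234 GB remain.
Put A10 (761 GB) in tape 7; 39 GB remain.
Put A11 (252 GB) in tape 4; 136 GB remain.
Put A12 (225 GB) in tape 6; 9 GB remain.
Put A13 (642 GB) in tape 8; 158 GB remain.
Put A14 (555 GB) in tape 9; 245 GB remain.
Put A15 (415 GB) in tape 10; 385 GB remain.
10 tapes × 800 GB = 8000 GB; used 6890 GB; unused 1110 GB.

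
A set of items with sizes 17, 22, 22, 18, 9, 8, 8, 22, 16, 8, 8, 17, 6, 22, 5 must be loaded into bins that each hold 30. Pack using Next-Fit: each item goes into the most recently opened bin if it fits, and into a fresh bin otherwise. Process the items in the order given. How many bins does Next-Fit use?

Put 17 in bin 1; 13 remain.
Put 22 in bin 2; 8 remain.
Put 22 in bin 3; 8 remain.
Put 18 in bin 4; 12 remain.
Put 9 in bin 4; 3 remain.
Put 8 in bin 5; 22 remain.
Put 8 in bin 5; 14 remain.
Put 22 in bin 6; 8 remain.
Put 16 in bin 7; 14 remain.
Put 8 in bin 7; 6 remain.
Put 8 in bin 8; 22 remain.
Put 17 in bin 8; 5 remain.
Put 6 in bin 9; 24 remain.
Put 22 in bin 9; 2 remain.
Put 5 in bin 10; 25 remain.

10 bins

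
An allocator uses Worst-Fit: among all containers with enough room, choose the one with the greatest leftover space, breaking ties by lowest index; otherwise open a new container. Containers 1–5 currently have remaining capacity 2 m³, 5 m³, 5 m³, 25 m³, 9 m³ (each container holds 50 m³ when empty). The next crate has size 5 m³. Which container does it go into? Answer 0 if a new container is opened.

4

Containers with room: container 2 (5 m³), container 3 (5 m³), container 4 (25 m³), container 5 (9 m³).
Most room is container 4 with 25 m³ free.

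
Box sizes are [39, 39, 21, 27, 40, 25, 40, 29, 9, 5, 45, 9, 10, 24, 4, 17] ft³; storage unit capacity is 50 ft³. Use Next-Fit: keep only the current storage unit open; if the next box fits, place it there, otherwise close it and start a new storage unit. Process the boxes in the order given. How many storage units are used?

Put 39 ft³ in storage unit 1; 11 ft³ remain.
Put 39 ft³ in storage unit 2; 11 ft³ remain.
Put 21 ft³ in storage unit 3; 29 ft³ remain.
Put 27 ft³ in storage unit 3; 2 ft³ remain.
Put 40 ft³ in storage unit 4; 10 ft³ remain.
Put 25 ft³ in storage unit 5; 25 ft³ remain.
Put 40 ft³ in storage unit 6; 10 ft³ remain.
Put 29 ft³ in storage unit 7; 21 ft³ remain.
Put 9 ft³ in storage unit 7; 12 ft³ remain.
Put 5 ft³ in storage unit 7; 7 ft³ remain.
Put 45 ft³ in storage unit 8; 5 ft³ remain.
Put 9 ft³ in storage unit 9; 41 ft³ remain.
Put 10 ft³ in storage unit 9; 31 ft³ remain.
Put 24 ft³ in storage unit 9; 7 ft³ remain.
Put 4 ft³ in storage unit 9; 3 ft³ remain.
Put 17 ft³ in storage unit 10; 33 ft³ remain.

10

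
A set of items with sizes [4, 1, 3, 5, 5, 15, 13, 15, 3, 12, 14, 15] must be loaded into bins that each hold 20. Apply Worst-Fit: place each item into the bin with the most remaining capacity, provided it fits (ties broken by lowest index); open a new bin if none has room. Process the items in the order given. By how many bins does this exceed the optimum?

1

Worst-Fit: [4,1,3,5,5] [15] [13,3] [15] [12] [14] [15] → 7 bins.
Total size 105; any packing needs at least ⌈105/20⌉ = 6 bins.
An optimal packing achieves that bound: [15,5] [15,5] [15,4,1] [14,3,3] [13] [12] → 6 bins.
Excess: 7 − 6 = 1.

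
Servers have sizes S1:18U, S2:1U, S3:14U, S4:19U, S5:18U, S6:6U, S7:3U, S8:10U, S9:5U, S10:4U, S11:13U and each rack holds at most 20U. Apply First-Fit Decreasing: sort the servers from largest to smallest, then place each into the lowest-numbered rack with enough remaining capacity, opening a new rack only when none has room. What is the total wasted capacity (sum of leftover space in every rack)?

Sorted descending: 19, 18, 18, 14, 13, 10, 6, 5, 4, 3, 1.
Put 19U in rack 1; 1U remain.
Put 18U in rack 2; 2U remain.
Put 18U in rack 3; 2U remain.
Put 14U in rack 4; 6U remain.
Put 13U in rack 5; 7U remain.
Put 10U in rack 6; 10U remain.
Put 6U in rack 4; 0U remain.
Put 5U in rack 5; 2U remain.
Put 4U in rack 6; 6U remain.
Put 3U in rack 6; 3U remain.
Put 1U in rack 1; 0U remain.
6 racks × 20U = 120U; used 111U; unused 9U.

9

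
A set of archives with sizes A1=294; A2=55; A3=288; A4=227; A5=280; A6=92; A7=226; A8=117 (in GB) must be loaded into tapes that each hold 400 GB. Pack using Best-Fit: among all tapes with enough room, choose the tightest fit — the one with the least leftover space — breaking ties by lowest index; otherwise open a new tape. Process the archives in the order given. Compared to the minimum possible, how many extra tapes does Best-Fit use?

0

Best-Fit: [294,55] [288,92] [227] [280,117] [226] → 5 tapes.
5 archives exceed 200 GB (half the capacity), and no two of those can share a tape, so at least 5 tapes are needed.
So 5 is already optimal.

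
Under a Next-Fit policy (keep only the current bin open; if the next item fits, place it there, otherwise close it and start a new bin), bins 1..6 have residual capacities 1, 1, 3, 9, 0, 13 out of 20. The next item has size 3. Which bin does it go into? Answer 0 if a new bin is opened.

6

Next-Fit only looks at bin 6, which has 13 free.
3 fits there.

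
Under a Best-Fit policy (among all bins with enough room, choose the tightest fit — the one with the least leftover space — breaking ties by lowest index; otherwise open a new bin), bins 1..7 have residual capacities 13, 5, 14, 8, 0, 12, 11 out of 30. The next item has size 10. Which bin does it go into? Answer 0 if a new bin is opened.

7

Bins with room: bin 1 (13), bin 3 (14), bin 6 (12), bin 7 (11).
Tightest fit is bin 7 with 11 free.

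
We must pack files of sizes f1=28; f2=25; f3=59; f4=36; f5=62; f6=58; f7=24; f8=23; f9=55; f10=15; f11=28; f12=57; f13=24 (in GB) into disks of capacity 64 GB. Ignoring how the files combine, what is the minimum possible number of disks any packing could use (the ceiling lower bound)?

Total size = 28 + 25 + 59 + 36 + 62 + 58 + 24 + 23 + 55 + 15 + 28 + 57 + 24 = 494 GB.
⌈494 / 64⌉ = 8.

8 disks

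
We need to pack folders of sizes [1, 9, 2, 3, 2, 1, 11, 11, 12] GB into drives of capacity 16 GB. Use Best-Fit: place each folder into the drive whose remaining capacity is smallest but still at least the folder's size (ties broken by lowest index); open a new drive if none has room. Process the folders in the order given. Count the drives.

4 drives

Put 1 GB in drive 1; 15 GB remain.
Put 9 GB in drive 1; 6 GB remain.
Put 2 GB in drive 1; 4 GB remain.
Put 3 GB in drive 1; 1 GB remain.
Put 2 GB in drive 2; 14 GB remain.
Put 1 GB in drive 1; 0 GB remain.
Put 11 GB in drive 2; 3 GB remain.
Put 11 GB in drive 3; 5 GB remain.
Put 12 GB in drive 4; 4 GB remain.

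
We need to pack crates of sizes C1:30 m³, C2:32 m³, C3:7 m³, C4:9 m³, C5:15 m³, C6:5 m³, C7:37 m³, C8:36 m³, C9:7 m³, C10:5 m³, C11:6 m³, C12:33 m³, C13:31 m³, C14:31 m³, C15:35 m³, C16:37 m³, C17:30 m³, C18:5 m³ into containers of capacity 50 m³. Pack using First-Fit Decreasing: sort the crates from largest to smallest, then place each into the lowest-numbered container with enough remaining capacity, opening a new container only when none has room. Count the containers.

Sorted descending: 37, 37, 36, 35, 33, 32, 31, 31, 30, 30, 15, 9, 7, 7, 6, 5, 5, 5.
container 1: place 37 m³, 13 m³ left
container 2: place 37 m³, 13 m³ left
container 3: place 36 m³, 14 m³ left
container 4: place 35 m³, 15 m³ left
container 5: place 33 m³, 17 m³ left
container 6: place 32 m³, 18 m³ left
container 7: place 31 m³, 19 m³ left
container 8: place 31 m³, 19 m³ left
container 9: place 30 m³, 20 m³ left
container 10: place 30 m³, 20 m³ left
container 4: place 15 m³, 0 m³ left
container 1: place 9 m³, 4 m³ left
container 2: place 7 m³, 6 m³ left
container 3: place 7 m³, 7 m³ left
container 2: place 6 m³, 0 m³ left
container 3: place 5 m³, 2 m³ left
container 5: place 5 m³, 12 m³ left
container 5: place 5 m³, 7 m³ left

10 containers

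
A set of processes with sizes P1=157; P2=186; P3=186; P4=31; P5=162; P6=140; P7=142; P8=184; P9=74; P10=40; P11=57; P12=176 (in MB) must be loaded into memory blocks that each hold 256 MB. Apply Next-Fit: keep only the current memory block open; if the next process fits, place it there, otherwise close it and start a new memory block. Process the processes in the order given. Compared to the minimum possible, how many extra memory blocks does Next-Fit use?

Next-Fit: [157] [186] [186,31] [162] [140] [142] [184] [74,40,57] [176] → 9 memory blocks.
8 processes exceed 128 MB (half the capacity), and no two of those can share a memory block, so at least 8 memory blocks are needed.
An optimal packing achieves that bound: [186,57] [186,40] [184,31] [176,74] [162] [157] [142] [140] → 8 memory blocks.
Excess: 9 − 8 = 1.

1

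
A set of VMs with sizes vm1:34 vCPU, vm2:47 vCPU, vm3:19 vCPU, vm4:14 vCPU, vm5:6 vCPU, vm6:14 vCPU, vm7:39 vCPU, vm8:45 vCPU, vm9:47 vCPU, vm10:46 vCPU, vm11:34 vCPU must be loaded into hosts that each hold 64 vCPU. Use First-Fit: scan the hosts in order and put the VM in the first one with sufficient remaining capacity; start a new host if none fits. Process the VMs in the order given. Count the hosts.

Put vm1 (34 vCPU) in host 1; 30 vCPU remain.
Put vm2 (47 vCPU) in host 2; 17 vCPU remain.
Put vm3 (19 vCPU) in host 1; 11 vCPU remain.
Put vm4 (14 vCPU) in host 2; 3 vCPU remain.
Put vm5 (6 vCPU) in host 1; 5 vCPU remain.
Put vm6 (14 vCPU) in host 3; 50 vCPU remain.
Put vm7 (39 vCPU) in host 3; 11 vCPU remain.
Put vm8 (45 vCPU) in host 4; 19 vCPU remain.
Put vm9 (47 vCPU) in host 5; 17 vCPU remain.
Put vm10 (46 vCPU) in host 6; 18 vCPU remain.
Put vm11 (34 vCPU) in host 7; 30 vCPU remain.
Final hosts: [34,19,6] [47,14] [14,39] [45] [47] [46] [34].

7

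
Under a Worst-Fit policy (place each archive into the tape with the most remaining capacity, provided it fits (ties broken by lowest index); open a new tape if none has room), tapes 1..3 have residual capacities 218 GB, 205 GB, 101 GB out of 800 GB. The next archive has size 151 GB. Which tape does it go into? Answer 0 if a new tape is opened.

Tapes with room: tape 1 (218 GB), tape 2 (205 GB).
Most room is tape 1 with 218 GB free.

1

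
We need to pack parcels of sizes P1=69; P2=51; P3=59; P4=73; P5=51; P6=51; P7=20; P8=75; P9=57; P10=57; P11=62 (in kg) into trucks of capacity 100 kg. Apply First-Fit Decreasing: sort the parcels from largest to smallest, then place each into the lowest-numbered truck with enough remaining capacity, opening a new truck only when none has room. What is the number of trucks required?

Sorted descending: 75, 73, 69, 62, 59, 57, 57, 51, 51, 51, 20.
truck 1: place 75 kg, 25 kg left
truck 2: place 73 kg, 27 kg left
truck 3: place 69 kg, 31 kg left
truck 4: place 62 kg, 38 kg left
truck 5: place 59 kg, 41 kg left
truck 6: place 57 kg, 43 kg left
truck 7: place 57 kg, 43 kg left
truck 8: place 51 kg, 49 kg left
truck 9: place 51 kg, 49 kg left
truck 10: place 51 kg, 49 kg left
truck 1: place 20 kg, 5 kg left
Final trucks: [75,20] [73] [69] [62] [59] [57] [57] [51] [51] [51].

10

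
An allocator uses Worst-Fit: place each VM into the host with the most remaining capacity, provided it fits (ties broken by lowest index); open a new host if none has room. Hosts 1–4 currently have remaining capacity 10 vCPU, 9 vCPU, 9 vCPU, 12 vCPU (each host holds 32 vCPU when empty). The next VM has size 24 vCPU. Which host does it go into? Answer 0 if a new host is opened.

0

No host has ≥ 24 vCPU free, so a new host is opened.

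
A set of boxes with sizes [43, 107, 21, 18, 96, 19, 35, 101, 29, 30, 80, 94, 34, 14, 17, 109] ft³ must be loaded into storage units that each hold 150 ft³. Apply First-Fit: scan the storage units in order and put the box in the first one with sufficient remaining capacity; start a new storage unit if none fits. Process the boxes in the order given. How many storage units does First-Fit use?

Put 43 ft³ in storage unit 1; 107 ft³ remain.
Put 107 ft³ in storage unit 1; 0 ft³ remain.
Put 21 ft³ in storage unit 2; 129 ft³ remain.
Put 18 ft³ in storage unit 2; 111 ft³ remain.
Put 96 ft³ in storage unit 2; 15 ft³ remain.
Put 19 ft³ in storage unit 3; 131 ft³ remain.
Put 35 ft³ in storage unit 3; 96 ft³ remain.
Put 101 ft³ in storage unit 4; 49 ft³ remain.
Put 29 ft³ in storage unit 3; 67 ft³ remain.
Put 30 ft³ in storage unit 3; 37 ft³ remain.
Put 80 ft³ in storage unit 5; 70 ft³ remain.
Put 94 ft³ in storage unit 6; 56 ft³ remain.
Put 34 ft³ in storage unit 3; 3 ft³ remain.
Put 14 ft³ in storage unit 2; 1 ft³ remain.
Put 17 ft³ in storage unit 4; 32 ft³ remain.
Put 109 ft³ in storage unit 7; 41 ft³ remain.

7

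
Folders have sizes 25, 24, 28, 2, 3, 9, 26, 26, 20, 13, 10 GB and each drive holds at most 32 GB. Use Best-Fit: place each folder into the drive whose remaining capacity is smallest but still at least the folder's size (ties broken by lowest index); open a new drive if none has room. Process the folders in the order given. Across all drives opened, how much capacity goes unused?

Put 25 GB in drive 1; 7 GB remain.
Put 24 GB in drive 2; 8 GB remain.
Put 28 GB in drive 3; 4 GB remain.
Put 2 GB in drive 3; 2 GB remain.
Put 3 GB in drive 1; 4 GB remain.
Put 9 GB in drive 4; 23 GB remain.
Put 26 GB in drive 5; 6 GB remain.
Put 26 GB in drive 6; 6 GB remain.
Put 20 GB in drive 4; 3 GB remain.
Put 13 GB in drive 7; 19 GB remain.
Put 10 GB in drive 7; 9 GB remain.
7 drives × 32 GB = 224 GB; used 186 GB; unused 38 GB.

38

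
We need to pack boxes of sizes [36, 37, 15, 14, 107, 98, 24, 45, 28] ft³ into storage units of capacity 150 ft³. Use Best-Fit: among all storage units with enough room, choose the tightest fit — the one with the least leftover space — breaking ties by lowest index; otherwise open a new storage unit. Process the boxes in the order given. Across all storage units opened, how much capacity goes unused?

46

storage unit 1: place 36 ft³, 114 ft³ left
storage unit 1: place 37 ft³, 77 ft³ left
storage unit 1: place 15 ft³, 62 ft³ left
storage unit 1: place 14 ft³, 48 ft³ left
storage unit 2: place 107 ft³, 43 ft³ left
storage unit 3: place 98 ft³, 52 ft³ left
storage unit 2: place 24 ft³, 19 ft³ left
storage unit 1: place 45 ft³, 3 ft³ left
storage unit 3: place 28 ft³, 24 ft³ left
3 storage units × 150 ft³ = 450 ft³; used 404 ft³; unused 46 ft³.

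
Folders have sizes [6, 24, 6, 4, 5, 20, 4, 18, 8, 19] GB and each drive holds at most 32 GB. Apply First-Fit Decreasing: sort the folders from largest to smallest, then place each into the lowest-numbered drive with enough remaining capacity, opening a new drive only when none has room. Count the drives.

Sorted descending: 24, 20, 19, 18, 8, 6, 6, 5, 4, 4.
drive 1: place 24 GB, 8 GB left
drive 2: place 20 GB, 12 GB left
drive 3: place 19 GB, 13 GB left
drive 4: place 18 GB, 14 GB left
drive 1: place 8 GB, 0 GB left
drive 2: place 6 GB, 6 GB left
drive 2: place 6 GB, 0 GB left
drive 3: place 5 GB, 8 GB left
drive 3: place 4 GB, 4 GB left
drive 3: place 4 GB, 0 GB left

4 drives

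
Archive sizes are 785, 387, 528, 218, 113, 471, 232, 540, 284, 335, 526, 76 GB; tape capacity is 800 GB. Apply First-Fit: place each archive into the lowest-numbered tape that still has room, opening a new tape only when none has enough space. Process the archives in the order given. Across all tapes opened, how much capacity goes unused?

tape 1: place 785 GB, 15 GB left
tape 2: place 387 GB, 413 GB left
tape 3: place 528 GB, 272 GB left
tape 2: place 218 GB, 195 GB left
tape 2: place 113 GB, 82 GB left
tape 4: place 471 GB, 329 GB left
tape 3: place 232 GB, 40 GB left
tape 5: place 540 GB, 260 GB left
tape 4: place 284 GB, 45 GB left
tape 6: place 335 GB, 465 GB left
tape 7: place 526 GB, 274 GB left
tape 2: place 76 GB, 6 GB left
7 tapes × 800 GB = 5600 GB; used 4495 GB; unused 1105 GB.

1105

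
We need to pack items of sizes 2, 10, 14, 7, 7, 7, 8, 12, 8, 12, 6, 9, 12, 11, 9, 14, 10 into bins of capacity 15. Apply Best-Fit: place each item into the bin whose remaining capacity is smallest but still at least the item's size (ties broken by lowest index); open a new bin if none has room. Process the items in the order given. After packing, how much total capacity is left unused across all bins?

37

bin 1: place 2, 13 left
bin 1: place 10, 3 left
bin 2: place 14, 1 left
bin 3: place 7, 8 left
bin 3: place 7, 1 left
bin 4: place 7, 8 left
bin 4: place 8, 0 left
bin 5: place 12, 3 left
bin 6: place 8, 7 left
bin 7: place 12, 3 left
bin 6: place 6, 1 left
bin 8: place 9, 6 left
bin 9: place 12, 3 left
bin 10: place 11, 4 left
bin 11: place 9, 6 left
bin 12: place 14, 1 left
bin 13: place 10, 5 left
13 bins × 15 = 195; used 158; unused 37.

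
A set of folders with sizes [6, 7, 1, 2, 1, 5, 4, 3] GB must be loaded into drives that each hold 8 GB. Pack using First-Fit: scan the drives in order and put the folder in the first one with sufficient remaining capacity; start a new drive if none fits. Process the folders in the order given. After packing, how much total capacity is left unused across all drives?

drive 1: place 6 GB, 2 GB left
drive 2: place 7 GB, 1 GB left
drive 1: place 1 GB, 1 GB left
drive 3: place 2 GB, 6 GB left
drive 1: place 1 GB, 0 GB left
drive 3: place 5 GB, 1 GB left
drive 4: place 4 GB, 4 GB left
drive 4: place 3 GB, 1 GB left
4 drives × 8 GB = 32 GB; used 29 GB; unused 3 GB.

3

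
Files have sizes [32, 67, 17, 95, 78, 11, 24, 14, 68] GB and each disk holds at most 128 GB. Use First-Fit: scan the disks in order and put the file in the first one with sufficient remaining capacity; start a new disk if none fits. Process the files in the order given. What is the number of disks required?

disk 1: place 32 GB, 96 GB left
disk 1: place 67 GB, 29 GB left
disk 1: place 17 GB, 12 GB left
disk 2: place 95 GB, 33 GB left
disk 3: place 78 GB, 50 GB left
disk 1: place 11 GB, 1 GB left
disk 2: place 24 GB, 9 GB left
disk 3: place 14 GB, 36 GB left
disk 4: place 68 GB, 60 GB left
Final disks: [32,67,17,11] [95,24] [78,14] [68].

4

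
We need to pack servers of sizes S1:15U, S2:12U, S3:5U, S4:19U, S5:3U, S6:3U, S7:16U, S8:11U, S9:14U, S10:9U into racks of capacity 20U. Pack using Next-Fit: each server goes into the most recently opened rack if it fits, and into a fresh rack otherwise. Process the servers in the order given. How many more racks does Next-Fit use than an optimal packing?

2

Next-Fit: [15] [12,5] [19] [3,3] [16] [11] [14] [9] → 8 racks.
Total size 107U; any packing needs at least ⌈107/20⌉ = 6 racks.
An optimal packing achieves that bound: [19] [16,3] [15,5] [14,3] [12] [11,9] → 6 racks.
Excess: 8 − 6 = 2.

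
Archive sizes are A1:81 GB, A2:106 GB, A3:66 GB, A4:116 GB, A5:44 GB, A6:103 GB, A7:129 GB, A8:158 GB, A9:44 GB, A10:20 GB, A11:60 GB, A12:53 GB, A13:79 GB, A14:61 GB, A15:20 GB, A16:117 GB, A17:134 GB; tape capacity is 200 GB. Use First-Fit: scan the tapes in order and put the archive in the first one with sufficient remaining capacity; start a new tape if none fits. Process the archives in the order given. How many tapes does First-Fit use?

8

A1 (81 GB) → tape 1 (remaining 119 GB)
A2 (106 GB) → tape 1 (remaining 13 GB)
A3 (66 GB) → tape 2 (remaining 134 GB)
A4 (116 GB) → tape 2 (remaining 18 GB)
A5 (44 GB) → tape 3 (remaining 156 GB)
A6 (103 GB) → tape 3 (remaining 53 GB)
A7 (129 GB) → tape 4 (remaining 71 GB)
A8 (158 GB) → tape 5 (remaining 42 GB)
A9 (44 GB) → tape 3 (remaining 9 GB)
A10 (20 GB) → tape 4 (remaining 51 GB)
A11 (60 GB) → tape 6 (remaining 140 GB)
A12 (53 GB) → tape 6 (remaining 87 GB)
A13 (79 GB) → tape 6 (remaining 8 GB)
A14 (61 GB) → tape 7 (remaining 139 GB)
A15 (20 GB) → tape 4 (remaining 31 GB)
A16 (117 GB) → tape 7 (remaining 22 GB)
A17 (134 GB) → tape 8 (remaining 66 GB)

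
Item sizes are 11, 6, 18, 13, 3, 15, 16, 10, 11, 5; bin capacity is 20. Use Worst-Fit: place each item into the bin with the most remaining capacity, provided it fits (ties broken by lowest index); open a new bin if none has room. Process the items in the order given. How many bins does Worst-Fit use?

7

bin 1: place 11, 9 left
bin 1: place 6, 3 left
bin 2: place 18, 2 left
bin 3: place 13, 7 left
bin 3: place 3, 4 left
bin 4: place 15, 5 left
bin 5: place 16, 4 left
bin 6: place 10, 10 left
bin 7: place 11, 9 left
bin 6: place 5, 5 left
Final bins: [11,6] [18] [13,3] [15] [16] [10,5] [11].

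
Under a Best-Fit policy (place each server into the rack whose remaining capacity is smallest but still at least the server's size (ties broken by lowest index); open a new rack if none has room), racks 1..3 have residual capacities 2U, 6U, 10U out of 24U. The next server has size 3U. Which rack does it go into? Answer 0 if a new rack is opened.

Racks with room: rack 2 (6U), rack 3 (10U).
Tightest fit is rack 2 with 6U free.

2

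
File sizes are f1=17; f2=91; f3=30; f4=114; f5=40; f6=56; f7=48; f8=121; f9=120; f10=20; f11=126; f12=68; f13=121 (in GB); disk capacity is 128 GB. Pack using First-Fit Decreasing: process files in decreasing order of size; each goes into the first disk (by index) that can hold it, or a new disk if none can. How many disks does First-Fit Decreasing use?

8

Sorted descending: 126, 121, 121, 120, 114, 91, 68, 56, 48, 40, 30, 20, 17.
Put 126 GB in disk 1; 2 GB remain.
Put 121 GB in disk 2; 7 GB remain.
Put 121 GB in disk 3; 7 GB remain.
Put 120 GB in disk 4; 8 GB remain.
Put 114 GB in disk 5; 14 GB remain.
Put 91 GB in disk 6; 37 GB remain.
Put 68 GB in disk 7; 60 GB remain.
Put 56 GB in disk 7; 4 GB remain.
Put 48 GB in disk 8; 80 GB remain.
Put 40 GB in disk 8; 40 GB remain.
Put 30 GB in disk 6; 7 GB remain.
Put 20 GB in disk 8; 20 GB remain.
Put 17 GB in disk 8; 3 GB remain.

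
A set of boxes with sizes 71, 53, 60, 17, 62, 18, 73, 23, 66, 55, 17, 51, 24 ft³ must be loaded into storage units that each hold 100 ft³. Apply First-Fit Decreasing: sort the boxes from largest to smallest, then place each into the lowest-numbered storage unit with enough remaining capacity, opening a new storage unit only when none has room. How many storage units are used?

Sorted descending: 73, 71, 66, 62, 60, 55, 53, 51, 24, 23, 18, 17, 17.
Put 73 ft³ in storage unit 1; 27 ft³ remain.
Put 71 ft³ in storage unit 2; 29 ft³ remain.
Put 66 ft³ in storage unit 3; 34 ft³ remain.
Put 62 ft³ in storage unit 4; 38 ft³ remain.
Put 60 ft³ in storage unit 5; 40 ft³ remain.
Put 55 ft³ in storage unit 6; 45 ft³ remain.
Put 53 ft³ in storage unit 7; 47 ft³ remain.
Put 51 ft³ in storage unit 8; 49 ft³ remain.
Put 24 ft³ in storage unit 1; 3 ft³ remain.
Put 23 ft³ in storage unit 2; 6 ft³ remain.
Put 18 ft³ in storage unit 3; 16 ft³ remain.
Put 17 ft³ in storage unit 4; 21 ft³ remain.
Put 17 ft³ in storage unit 4; 4 ft³ remain.
Final storage units: [73,24] [71,23] [66,18] [62,17,17] [60] [55] [53] [51].

8 storage units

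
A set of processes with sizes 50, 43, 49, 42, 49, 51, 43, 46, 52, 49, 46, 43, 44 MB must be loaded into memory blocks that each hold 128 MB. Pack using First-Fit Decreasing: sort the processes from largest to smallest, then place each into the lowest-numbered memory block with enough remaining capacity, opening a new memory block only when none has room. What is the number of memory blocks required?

6

Sorted descending: 52, 51, 50, 49, 49, 49, 46, 46, 44, 43, 43, 43, 42.
Put 52 MB in memory block 1; 76 MB remain.
Put 51 MB in memory block 1; 25 MB remain.
Put 50 MB in memory block 2; 78 MB remain.
Put 49 MB in memory block 2; 29 MB remain.
Put 49 MB in memory block 3; 79 MB remain.
Put 49 MB in memory block 3; 30 MB remain.
Put 46 MB in memory block 4; 82 MB remain.
Put 46 MB in memory block 4; 36 MB remain.
Put 44 MB in memory block 5; 84 MB remain.
Put 43 MB in memory block 5; 41 MB remain.
Put 43 MB in memory block 6; 85 MB remain.
Put 43 MB in memory block 6; 42 MB remain.
Put 42 MB in memory block 6; 0 MB remain.
Final memory blocks: [52,51] [50,49] [49,49] [46,46] [44,43] [43,43,42].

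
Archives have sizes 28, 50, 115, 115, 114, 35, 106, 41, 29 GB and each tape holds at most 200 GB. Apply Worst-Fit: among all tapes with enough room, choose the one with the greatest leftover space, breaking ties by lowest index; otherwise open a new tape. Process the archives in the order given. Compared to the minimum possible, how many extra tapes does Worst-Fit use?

0

Worst-Fit: [28,50,115] [115,29] [114,35] [106,41] → 4 tapes.
Total size 633 GB; any packing needs at least ⌈633/200⌉ = 4 tapes.
So 4 is already optimal.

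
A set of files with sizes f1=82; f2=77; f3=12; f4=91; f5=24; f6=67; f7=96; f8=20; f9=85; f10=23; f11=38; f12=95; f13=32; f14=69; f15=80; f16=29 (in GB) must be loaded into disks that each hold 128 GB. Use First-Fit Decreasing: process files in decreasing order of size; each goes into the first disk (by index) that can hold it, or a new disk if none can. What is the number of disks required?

Sorted descending: 96, 95, 91, 85, 82, 80, 77, 69, 67, 38, 32, 29, 24, 23, 20, 12.
disk 1: place 96 GB, 32 GB left
disk 2: place 95 GB, 33 GB left
disk 3: place 91 GB, 37 GB left
disk 4: place 85 GB, 43 GB left
disk 5: place 82 GB, 46 GB left
disk 6: place 80 GB, 48 GB left
disk 7: place 77 GB, 51 GB left
disk 8: place 69 GB, 59 GB left
disk 9: place 67 GB, 61 GB left
disk 4: place 38 GB, 5 GB left
disk 1: place 32 GB, 0 GB left
disk 2: place 29 GB, 4 GB left
disk 3: place 24 GB, 13 GB left
disk 5: place 23 GB, 23 GB left
disk 5: place 20 GB, 3 GB left
disk 3: place 12 GB, 1 GB left

9 disks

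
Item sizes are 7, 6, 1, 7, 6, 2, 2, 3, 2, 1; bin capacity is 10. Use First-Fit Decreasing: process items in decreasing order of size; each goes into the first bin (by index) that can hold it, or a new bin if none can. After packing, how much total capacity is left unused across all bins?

3

Sorted descending: 7, 7, 6, 6, 3, 2, 2, 2, 1, 1.
bin 1: place 7, 3 left
bin 2: place 7, 3 left
bin 3: place 6, 4 left
bin 4: place 6, 4 left
bin 1: place 3, 0 left
bin 2: place 2, 1 left
bin 3: place 2, 2 left
bin 3: place 2, 0 left
bin 2: place 1, 0 left
bin 4: place 1, 3 left
4 bins × 10 = 40; used 37; unused 3.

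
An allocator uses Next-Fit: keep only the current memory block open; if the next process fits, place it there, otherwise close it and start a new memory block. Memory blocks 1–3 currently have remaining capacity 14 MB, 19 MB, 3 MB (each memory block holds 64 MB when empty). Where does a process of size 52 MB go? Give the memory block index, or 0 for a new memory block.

Next-Fit only looks at memory block 3, which has 3 MB free.
52 MB does not fit, so a new memory block is opened.

0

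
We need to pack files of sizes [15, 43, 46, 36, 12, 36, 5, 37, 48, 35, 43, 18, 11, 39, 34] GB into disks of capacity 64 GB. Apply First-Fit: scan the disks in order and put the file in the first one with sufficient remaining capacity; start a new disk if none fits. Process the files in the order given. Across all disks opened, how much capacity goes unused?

182

Put 15 GB in disk 1; 49 GB remain.
Put 43 GB in disk 1; 6 GB remain.
Put 46 GB in disk 2; 18 GB remain.
Put 36 GB in disk 3; 28 GB remain.
Put 12 GB in disk 2; 6 GB remain.
Put 36 GB in disk 4; 28 GB remain.
Put 5 GB in disk 1; 1 GB remain.
Put 37 GB in disk 5; 27 GB remain.
Put 48 GB in disk 6; 16 GB remain.
Put 35 GB in disk 7; 29 GB remain.
Put 43 GB in disk 8; 21 GB remain.
Put 18 GB in disk 3; 10 GB remain.
Put 11 GB in disk 4; 17 GB remain.
Put 39 GB in disk 9; 25 GB remain.
Put 34 GB in disk 10; 30 GB remain.
10 disks × 64 GB = 640 GB; used 458 GB; unused 182 GB.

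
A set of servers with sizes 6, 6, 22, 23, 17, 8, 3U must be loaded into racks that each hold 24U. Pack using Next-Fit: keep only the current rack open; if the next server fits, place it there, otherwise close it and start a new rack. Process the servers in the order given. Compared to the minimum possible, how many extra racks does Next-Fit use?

1

Next-Fit: [6,6] [22] [23] [17] [8,3] → 5 racks.
Total size 85U; any packing needs at least ⌈85/24⌉ = 4 racks.
An optimal packing achieves that bound: [23] [22] [17,6] [8,6,3] → 4 racks.
Excess: 5 − 4 = 1.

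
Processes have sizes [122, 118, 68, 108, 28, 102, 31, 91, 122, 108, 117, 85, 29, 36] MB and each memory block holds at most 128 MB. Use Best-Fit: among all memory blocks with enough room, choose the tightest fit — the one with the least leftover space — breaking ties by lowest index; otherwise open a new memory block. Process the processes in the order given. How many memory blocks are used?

10

Put 122 MB in memory block 1; 6 MB remain.
Put 118 MB in memory block 2; 10 MB remain.
Put 68 MB in memory block 3; 60 MB remain.
Put 108 MB in memory block 4; 20 MB remain.
Put 28 MB in memory block 3; 32 MB remain.
Put 102 MB in memory block 5; 26 MB remain.
Put 31 MB in memory block 3; 1 MB remain.
Put 91 MB in memory block 6; 37 MB remain.
Put 122 MB in memory block 7; 6 MB remain.
Put 108 MB in memory block 8; 20 MB remain.
Put 117 MB in memory block 9; 11 MB remain.
Put 85 MB in memory block 10; 43 MB remain.
Put 29 MB in memory block 6; 8 MB remain.
Put 36 MB in memory block 10; 7 MB remain.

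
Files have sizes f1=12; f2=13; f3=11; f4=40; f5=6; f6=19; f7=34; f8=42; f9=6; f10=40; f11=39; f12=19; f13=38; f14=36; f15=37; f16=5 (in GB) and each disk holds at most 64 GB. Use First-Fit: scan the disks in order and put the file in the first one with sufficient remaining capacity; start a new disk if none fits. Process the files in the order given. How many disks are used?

disk 1: place f1 (12 GB), 52 GB left
disk 1: place f2 (13 GB), 39 GB left
disk 1: place f3 (11 GB), 28 GB left
disk 2: place f4 (40 GB), 24 GB left
disk 1: place f5 (6 GB), 22 GB left
disk 1: place f6 (19 GB), 3 GB left
disk 3: place f7 (34 GB), 30 GB left
disk 4: place f8 (42 GB), 22 GB left
disk 2: place f9 (6 GB), 18 GB left
disk 5: place f10 (40 GB), 24 GB left
disk 6: place f11 (39 GB), 25 GB left
disk 3: place f12 (19 GB), 11 GB left
disk 7: place f13 (38 GB), 26 GB left
disk 8: place f14 (36 GB), 28 GB left
disk 9: place f15 (37 GB), 27 GB left
disk 2: place f16 (5 GB), 13 GB left
Final disks: [12,13,11,6,19] [40,6,5] [34,19] [42] [40] [39] [38] [36] [37].

9 disks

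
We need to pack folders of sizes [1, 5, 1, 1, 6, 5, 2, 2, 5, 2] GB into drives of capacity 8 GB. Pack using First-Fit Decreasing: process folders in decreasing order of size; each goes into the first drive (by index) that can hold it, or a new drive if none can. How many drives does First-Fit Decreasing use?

4

Sorted descending: 6, 5, 5, 5, 2, 2, 2, 1, 1, 1.
6 GB → drive 1 (remaining 2 GB)
5 GB → drive 2 (remaining 3 GB)
5 GB → drive 3 (remaining 3 GB)
5 GB → drive 4 (remaining 3 GB)
2 GB → drive 1 (remaining 0 GB)
2 GB → drive 2 (remaining 1 GB)
2 GB → drive 3 (remaining 1 GB)
1 GB → drive 2 (remaining 0 GB)
1 GB → drive 3 (remaining 0 GB)
1 GB → drive 4 (remaining 2 GB)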